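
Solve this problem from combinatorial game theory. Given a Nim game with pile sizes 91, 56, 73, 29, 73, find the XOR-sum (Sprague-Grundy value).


We need the XOR (exclusive or) of all pile sizes.
After XOR-ing pile 1 (size 91): 0 XOR 91 = 91
After XOR-ing pile 2 (size 56): 91 XOR 56 = 99
After XOR-ing pile 3 (size 73): 99 XOR 73 = 42
After XOR-ing pile 4 (size 29): 42 XOR 29 = 55
After XOR-ing pile 5 (size 73): 55 XOR 73 = 126
The Nim-value of this position is 126.

126


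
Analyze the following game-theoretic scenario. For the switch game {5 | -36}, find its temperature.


The game is {5 | -36}, a switch {a | b} with numbers a > b.
Cooling {a | b} by t gives {a - t | b + t}, which stops being hot when a - t = b + t, i.e. at t = (a - b)/2. So the temperature of a switch is (a - b)/2.
Temperature = (Left option - Right option) / 2
= (5 - (-36)) / 2
= 41 / 2
= 41/2

41/2


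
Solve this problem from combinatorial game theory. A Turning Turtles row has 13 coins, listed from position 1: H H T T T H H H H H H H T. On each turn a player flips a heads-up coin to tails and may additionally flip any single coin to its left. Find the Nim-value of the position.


Coins: H H T T T H H H H H H H T
Key fact: a single head at position k behaves exactly like a Nim heap of size k (turning it to T and optionally flipping a coin at j < k corresponds to moving the heap from k to j, or to 0), and heads combine as a disjunctive sum (two heads at the same place would cancel, matching j XOR j = 0). So the Nim-value is the XOR of the 1-indexed positions of the heads.
Face-up positions (1-indexed): [1, 2, 6, 7, 8, 9, 10, 11, 12]
XOR 0 with 1: 0 XOR 1 = 1
XOR 1 with 2: 1 XOR 2 = 3
XOR 3 with 6: 3 XOR 6 = 5
XOR 5 with 7: 5 XOR 7 = 2
XOR 2 with 8: 2 XOR 8 = 10
XOR 10 with 9: 10 XOR 9 = 3
XOR 3 with 10: 3 XOR 10 = 9
XOR 9 with 11: 9 XOR 11 = 2
XOR 2 with 12: 2 XOR 12 = 14
Nim-value = 14

14


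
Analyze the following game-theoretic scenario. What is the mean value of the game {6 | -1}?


Game = {6 | -1}, a switch {a | b} with numbers a > b.
Its thermograph has left wall a - t and right wall b + t, which meet at t = (a - b)/2, where both equal (a + b)/2. So the mast (mean value) is at (a + b)/2.
Mean = (6 + (-1))/2 = 5/2 = 5/2

5/2


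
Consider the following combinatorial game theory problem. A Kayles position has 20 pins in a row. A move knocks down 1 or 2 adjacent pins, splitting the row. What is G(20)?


Kayles: a move removes 1 or 2 adjacent pins from a contiguous row.
Removing pins from a row of k leaves two independent rows (a, b) with a + b = k - 1 (one pin) or a + b = k - 2 (two pins); an end removal gives a = 0.
By Sprague-Grundy, G(k) = mex{ G(a) XOR G(b) } over all these splits. G(0) = 0.
G(1): splits (0,0):0^0=0 -> mex({0}) = 1
G(2): splits (0,1):0^1=1 (0,0):0^0=0 -> mex({0, 1}) = 2
G(3): splits (0,2):0^2=2 (1,1):1^1=0 (0,1):0^1=1 -> mex({0, 1, 2}) = 3
G(4): splits (0,3):0^3=3 (1,2):1^2=3 (0,2):0^2=2 (1,1):1^1=0 -> mex({0, 2, 3}) = 1
G(5): splits (0,4):0^1=1 (1,3):1^3=2 (2,2):2^2=0 (0,3):0^3=3 (1,2):1^2=3 -> mex({0, 1, 2, 3}) = 4
G(6) = mex({0, 1, 2, 4}) = 3
G(7) = mex({0, 1, 3, 4, 5}) = 2
G(8) = mex({0, 2, 3, 5, 6}) = 1
G(9) = mex({0, 1, 2, 3, 6, 7}) = 4
G(10) = mex({0, 1, 3, 4, 5, 7}) = 2
G(11) = mex({0, 1, 2, 3, 4, 5}) = 6
G(12) = mex({0, 1, 2, 3, 5, 6, 7}) = 4
G(13) = mex({0, 2, 3, 4, 6, 7}) = 1
G(14) = mex({0, 1, 4, 5, 6, 7}) = 2
G(15) = mex({0, 1, 2, 3, 4, 5, 6}) = 7
G(16) = mex({0, 2, 3, 5, 6, 7}) = 1
G(17) = mex({0, 1, 2, 3, 5, 6, 7}) = 4
G(18) = mex({0, 1, 2, 4, 5, 6}) = 3
G(19) = mex({0, 1, 3, 4, 5, 7}) = 2
G(20) = mex({0, 2, 3, 4, 5, 6, 7}) = 1
Therefore G(20) = 1.

1


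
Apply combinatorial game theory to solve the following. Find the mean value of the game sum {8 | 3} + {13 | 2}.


G1 = {8 | 3}, G2 = {13 | 2}
Each is a switch {a | b} with numbers a > b; its mean value is (a + b)/2, and mean value is additive over game sums: m(G1 + G2) = m(G1) + m(G2).
Mean of G1 = (8 + (3))/2 = 11/2 = 11/2
Mean of G2 = (13 + (2))/2 = 15/2 = 15/2
Mean of G1 + G2 = 11/2 + 15/2 = 13

13


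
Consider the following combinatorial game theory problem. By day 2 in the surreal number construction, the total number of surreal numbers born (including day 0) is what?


Day 0: {|} = 0 is born. Count = 1.
Day n: the number of surreal numbers born by day n is 2^(n+1) - 1.
By day 0: 2^1 - 1 = 1
By day 1: 2^2 - 1 = 3
By day 2: 2^3 - 1 = 7
By day 2: 7 surreal numbers.

7


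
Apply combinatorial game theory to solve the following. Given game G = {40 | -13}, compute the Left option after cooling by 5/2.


Original game: {40 | -13} (a switch {a | b} with a > b).
Cooling by t (for t below the temperature (a - b)/2 = 53/2) taxes each move by t: {a | b} cooled by t is {a - t | b + t}.
Cooling amount: t = 5/2
Cooled Left option: 40 - 5/2 = 75/2
Cooled Right option: -13 + 5/2 = -21/2
Cooled game: {75/2 | -21/2}
Left option = 75/2

75/2


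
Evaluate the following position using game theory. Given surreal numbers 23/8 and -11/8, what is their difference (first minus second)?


x = 23/8, y = -11/8
Converting to common denominator: 8
x = 23/8, y = -11/8
x - y = 23/8 - -11/8 = 17/4

17/4


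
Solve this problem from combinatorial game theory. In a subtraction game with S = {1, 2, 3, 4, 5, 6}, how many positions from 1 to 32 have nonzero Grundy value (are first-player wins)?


Subtraction set S = {1, 2, 3, 4, 5, 6}, so G(n) = n mod 7.
G(n) = 0 when n is a multiple of 7.
Multiples of 7 in [1, 32]: 4
N-positions (nonzero Grundy) = 32 - 4 = 28

28


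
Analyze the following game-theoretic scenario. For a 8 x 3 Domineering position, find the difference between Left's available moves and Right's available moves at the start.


Board is 8 x 3 (rows x cols).
Left (vertical) placements: (rows-1) * cols = 7 * 3 = 21
Right (horizontal) placements: rows * (cols-1) = 8 * 2 = 16
Advantage = Left - Right = 21 - 16 = 5

5


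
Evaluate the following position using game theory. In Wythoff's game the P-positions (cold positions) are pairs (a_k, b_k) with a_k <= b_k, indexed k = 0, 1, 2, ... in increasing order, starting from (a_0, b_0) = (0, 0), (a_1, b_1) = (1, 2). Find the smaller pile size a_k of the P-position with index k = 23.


By Wythoff's theorem, a_k = floor(k * phi) and b_k = floor(k * phi^2) = a_k + k, where phi = (1 + sqrt(5))/2 is the golden ratio.
phi = (1 + sqrt(5))/2 = 1.618034
k = 23
k * phi = 23 * 1.618034 = 37.214782
a_23 = floor(k * phi) = 37

37


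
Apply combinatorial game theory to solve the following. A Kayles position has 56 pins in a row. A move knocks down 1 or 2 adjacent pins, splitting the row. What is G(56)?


Kayles: a move removes 1 or 2 adjacent pins from a contiguous row.
Removing pins from a row of k leaves two independent rows (a, b) with a + b = k - 1 (one pin) or a + b = k - 2 (two pins); an end removal gives a = 0.
By Sprague-Grundy, G(k) = mex{ G(a) XOR G(b) } over all these splits. G(0) = 0.
G(1): splits (0,0):0^0=0 -> mex({0}) = 1
G(2): splits (0,1):0^1=1 (0,0):0^0=0 -> mex({0, 1}) = 2
G(3): splits (0,2):0^2=2 (1,1):1^1=0 (0,1):0^1=1 -> mex({0, 1, 2}) = 3
G(4): splits (0,3):0^3=3 (1,2):1^2=3 (0,2):0^2=2 (1,1):1^1=0 -> mex({0, 2, 3}) = 1
G(5): splits (0,4):0^1=1 (1,3):1^3=2 (2,2):2^2=0 (0,3):0^3=3 (1,2):1^2=3 -> mex({0, 1, 2, 3}) = 4
G(6) = mex({0, 1, 2, 4}) = 3
G(7) = mex({0, 1, 3, 4, 5}) = 2
G(8) = mex({0, 2, 3, 5, 6}) = 1
G(9) = mex({0, 1, 2, 3, 6, 7}) = 4
G(10) = mex({0, 1, 3, 4, 5, 7}) = 2
G(11) = mex({0, 1, 2, 3, 4, 5}) = 6
G(12) = mex({0, 1, 2, 3, 5, 6, 7}) = 4
G(13) = mex({0, 2, 3, 4, 6, 7}) = 1
G(14) = mex({0, 1, 4, 5, 6, 7}) = 2
G(15) = mex({0, 1, 2, 3, 4, 5, 6}) = 7
G(16) = mex({0, 2, 3, 5, 6, 7}) = 1
G(17) = mex({0, 1, 2, 3, 5, 6, 7}) = 4
G(18) = mex({0, 1, 2, 4, 5, 6}) = 3
G(19) = mex({0, 1, 3, 4, 5, 7}) = 2
G(20) = mex({0, 2, 3, 4, 5, 6, 7}) = 1
G(21) = mex({0, 1, 2, 3, 5, 6, 7}) = 4
G(22) = mex({0, 1, 2, 3, 4, 5, 7}) = 6
G(23) = mex({0, 1, 2, 3, 4, 5, 6}) = 7
G(24) = mex({0, 1, 2, 3, 5, 6, 7}) = 4
G(25) = mex({0, 2, 3, 4, 6, 7}) = 1
G(26) = mex({0, 1, 3, 4, 5, 6, 7}) = 2
G(27) = mex({0, 1, 2, 3, 4, 5, 6, 7}) = 8
G(28) = mex({0, 1, 2, 3, 4, 6, 7, 8}) = 5
G(29) = mex({0, 1, 2, 3, 5, 6, 7, 8, 9}) = 4
G(30) = mex({0, 1, 2, 3, 4, 5, 6, 9, 10}) = 7
G(31) = mex({0, 1, 3, 4, 5, 7, 10, 11}) = 2
G(32) = mex({0, 2, 3, 4, 5, 6, 7, 9, 11}) = 1
G(33) = mex({0, 1, 2, 3, 4, 5, 6, 7, 9, 12}) = 8
G(34) = mex({0, 1, 2, 3, 4, 5, 7, 8, 11, 12}) = 6
G(35) = mex({0, 1, 2, 3, 4, 5, 6, 8, 9, 10, 11}) = 7
G(36) = mex({0, 1, 2, 3, 5, 6, 7, 9, 10}) = 4
G(37) = mex({0, 2, 3, 4, 6, 7, 9, 10, 11, 12}) = 1
G(38) = mex({0, 1, 3, 4, 5, 6, 7, 9, 10, 11, 12}) = 2
G(39) = mex({0, 1, 2, 4, 5, 6, 7, 9, 10, 12, 14}) = 3
G(40) = mex({0, 2, 3, 4, 6, 7, 11, 12, 14}) = 1
G(41) = mex({0, 1, 2, 3, 5, 6, 7, 9, 10, 11, 12}) = 4
G(42) = mex({0, 1, 2, 3, 4, 5, 6, 9, 10}) = 7
G(43) = mex({0, 1, 3, 4, 5, 7, 9, 10, 12, 15}) = 2
G(44) = mex({0, 2, 3, 4, 5, 6, 7, 9, 10, 12, 15}) = 1
G(45) = mex({0, 1, 2, 3, 4, 5, 6, 7, 9, 10, 12, 14}) = 8
G(46) = mex({0, 1, 3, 4, 5, 7, 8, 11, 12, 14}) = 2
G(47) = mex({0, 1, 2, 3, 4, 5, 6, 8, 9, 10, 11, 12}) = 7
G(48) = mex({0, 1, 2, 3, 5, 6, 7, 9, 10}) = 4
G(49) = mex({0, 2, 3, 4, 6, 7, 9, 10, 11, 12, 15}) = 1
G(50) = mex({0, 1, 4, 5, 6, 7, 9, 11, 12, 14, 15}) = 2
G(51) = mex({0, 1, 2, 3, 4, 5, 6, 7, 9, 12, 14, 15}) = 8
G(52) = mex({0, 2, 3, 4, 5, 6, 7, 8, 11, 12, 15}) = 1
G(53) = mex({0, 1, 2, 3, 5, 6, 7, 8, 9, 10, 11, 12}) = 4
G(54) = mex({0, 1, 2, 3, 4, 5, 6, 9, 10}) = 7
G(55) = mex({0, 1, 3, 4, 5, 7, 9, 10, 11, 12}) = 2
G(56) = mex({0, 2, 3, 4, 5, 6, 7, 9, 10, 11, 12, 13, 14}) = 1
Therefore G(56) = 1.

1


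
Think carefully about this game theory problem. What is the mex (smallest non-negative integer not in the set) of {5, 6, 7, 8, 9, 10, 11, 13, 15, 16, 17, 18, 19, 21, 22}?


Set = {5, 6, 7, 8, 9, 10, 11, 13, 15, 16, 17, 18, 19, 21, 22}
0 is NOT in the set. This is the mex.
mex = 0

0


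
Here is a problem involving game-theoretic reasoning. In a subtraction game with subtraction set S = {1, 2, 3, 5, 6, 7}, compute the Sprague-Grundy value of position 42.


The subtraction set is S = {1, 2, 3, 5, 6, 7}.
G(k) = mex{ G(k - s) : s in S, s <= k }. We compute iteratively: G(0) = 0.
G(1) = mex({0}) = 1
G(2) = mex({0, 1}) = 2
G(3) = mex({0, 1, 2}) = 3
G(4) = mex({1, 2, 3}) = 0
G(5) = mex({0, 2, 3}) = 1
G(6) = mex({0, 1, 3}) = 2
G(7) = mex({0, 1, 2}) = 3
G(8) = mex({1, 2, 3}) = 0
G(9) = mex({0, 2, 3}) = 1
G(10) = mex({0, 1, 3}) = 2
Observe that G(4)..G(10) = 0, 1, 2, 3, 0, 1, 2 repeats G(0)..G(6) = 0, 1, 2, 3, 0, 1, 2.
For k >= max(S) = 7, G(k) is determined by the previous 7 values G(k-7)..G(k-1); a window of 7 consecutive values has recurred shifted by 4, so by induction G(k + 4) = G(k) for all k >= 0: the sequence is periodic from the start with period 4.
One period: G(0..3) = 0, 1, 2, 3.
42 mod 4 = 2, so G(42) = G(2) = 2.

2


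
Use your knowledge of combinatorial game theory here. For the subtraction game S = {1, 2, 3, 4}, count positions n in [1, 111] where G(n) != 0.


Subtraction set S = {1, 2, 3, 4}, so G(n) = n mod 5.
G(n) = 0 when n is a multiple of 5.
Multiples of 5 in [1, 111]: 22
N-positions (nonzero Grundy) = 111 - 22 = 89

89


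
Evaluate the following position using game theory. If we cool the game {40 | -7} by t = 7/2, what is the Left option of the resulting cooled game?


Original game: {40 | -7} (a switch {a | b} with a > b).
Cooling by t (for t below the temperature (a - b)/2 = 47/2) taxes each move by t: {a | b} cooled by t is {a - t | b + t}.
Cooling amount: t = 7/2
Cooled Left option: 40 - 7/2 = 73/2
Cooled Right option: -7 + 7/2 = -7/2
Cooled game: {73/2 | -7/2}
Left option = 73/2

73/2


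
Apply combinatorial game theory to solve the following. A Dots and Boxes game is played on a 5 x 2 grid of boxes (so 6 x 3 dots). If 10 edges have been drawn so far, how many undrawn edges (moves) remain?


Grid: 5 x 2 boxes, i.e. 6 rows and 3 columns of dots.
Horizontal edges: (rows + 1) * cols = 6 * 2 = 12
Vertical edges: rows * (cols + 1) = 5 * 3 = 15
Total edges: 12 + 15 = 27
Edges drawn: 10
Remaining: 27 - 10 = 17

17


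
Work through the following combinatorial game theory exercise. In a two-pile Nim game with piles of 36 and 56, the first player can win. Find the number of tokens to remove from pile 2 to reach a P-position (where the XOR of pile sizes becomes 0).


Piles: 36 and 56
Current XOR: 36 XOR 56 = 28 (non-zero, so this is an N-position).
To make the XOR zero, we need to find a move that balances the piles.
For pile 2 (size 56): target = 56 XOR 28 = 36
We reduce pile 2 from 56 to 36.
Tokens removed: 56 - 36 = 20
Verification: 36 XOR 36 = 0

20


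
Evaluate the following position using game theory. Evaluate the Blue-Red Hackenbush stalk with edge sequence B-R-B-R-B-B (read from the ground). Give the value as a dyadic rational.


Edges (from ground): B-R-B-R-B-B
By Berlekamp's sign-expansion rule, a Blue-Red Hackenbush stalk has the value of the surreal number whose sign sequence is the edge sequence with B -> + and R -> -.
Sign sequence: +-+-++
Trace the sign expansion in the surreal number tree, starting from 0:
Edge 1: B (sign +) -> bounds (0, +inf), value = 1
Edge 2: R (sign -) -> bounds (0, 1), value = 1/2
Edge 3: B (sign +) -> bounds (1/2, 1), value = 3/4
Edge 4: R (sign -) -> bounds (1/2, 3/4), value = 5/8
Edge 5: B (sign +) -> bounds (5/8, 3/4), value = 11/16
Edge 6: B (sign +) -> bounds (11/16, 3/4), value = 23/32
Game value = 23/32

23/32


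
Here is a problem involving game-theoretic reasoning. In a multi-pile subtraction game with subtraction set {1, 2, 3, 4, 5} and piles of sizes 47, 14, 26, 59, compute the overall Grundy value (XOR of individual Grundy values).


Subtraction set: {1, 2, 3, 4, 5}
For this subtraction set, G(n) = n mod 6 (period = max + 1 = 6).
Pile 1 (size 47): G(47) = 47 mod 6 = 5
Pile 2 (size 14): G(14) = 14 mod 6 = 2
Pile 3 (size 26): G(26) = 26 mod 6 = 2
Pile 4 (size 59): G(59) = 59 mod 6 = 5
Total Grundy value = XOR of all: 5 XOR 2 XOR 2 XOR 5 = 0

0


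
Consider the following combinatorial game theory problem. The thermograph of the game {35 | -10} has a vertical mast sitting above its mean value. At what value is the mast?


Game = {35 | -10}, a switch {a | b} with numbers a > b.
Its thermograph has left wall a - t and right wall b + t, which meet at t = (a - b)/2, where both equal (a + b)/2. So the mast (mean value) is at (a + b)/2.
Mean = (35 + (-10))/2 = 25/2 = 25/2

25/2


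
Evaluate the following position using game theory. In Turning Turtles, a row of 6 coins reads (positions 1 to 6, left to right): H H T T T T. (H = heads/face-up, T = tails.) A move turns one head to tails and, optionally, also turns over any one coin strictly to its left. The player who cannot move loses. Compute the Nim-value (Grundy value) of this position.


Coins: H H T T T T
Key fact: a single head at position k behaves exactly like a Nim heap of size k (turning it to T and optionally flipping a coin at j < k corresponds to moving the heap from k to j, or to 0), and heads combine as a disjunctive sum (two heads at the same place would cancel, matching j XOR j = 0). So the Nim-value is the XOR of the 1-indexed positions of the heads.
Face-up positions (1-indexed): [1, 2]
XOR 0 with 1: 0 XOR 1 = 1
XOR 1 with 2: 1 XOR 2 = 3
Nim-value = 3

3


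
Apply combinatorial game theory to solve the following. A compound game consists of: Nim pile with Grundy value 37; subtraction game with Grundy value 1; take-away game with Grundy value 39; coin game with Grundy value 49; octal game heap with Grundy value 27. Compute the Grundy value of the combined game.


By the Sprague-Grundy theorem, the Grundy value of a sum of games is the XOR of individual Grundy values.
Nim pile: Grundy value = 37. Running XOR: 0 XOR 37 = 37
subtraction game: Grundy value = 1. Running XOR: 37 XOR 1 = 36
take-away game: Grundy value = 39. Running XOR: 36 XOR 39 = 3
coin game: Grundy value = 49. Running XOR: 3 XOR 49 = 50
octal game heap: Grundy value = 27. Running XOR: 50 XOR 27 = 41
The combined Grundy value is 41.

41


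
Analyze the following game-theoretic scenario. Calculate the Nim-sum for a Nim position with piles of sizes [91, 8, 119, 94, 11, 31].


We need the XOR (exclusive or) of all pile sizes.
After XOR-ing pile 1 (size 91): 0 XOR 91 = 91
After XOR-ing pile 2 (size 8): 91 XOR 8 = 83
After XOR-ing pile 3 (size 119): 83 XOR 119 = 36
After XOR-ing pile 4 (size 94): 36 XOR 94 = 122
After XOR-ing pile 5 (size 11): 122 XOR 11 = 113
After XOR-ing pile 6 (size 31): 113 XOR 31 = 110
The Nim-value of this position is 110.

110


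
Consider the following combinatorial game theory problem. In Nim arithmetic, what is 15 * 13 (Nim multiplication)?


Nim multiplication is bilinear over XOR: (u XOR v) * w = (u*w) XOR (v*w).
So we split each operand into its bit components and XOR the pairwise Nim products.
15 = 1 + 2 + 4 + 8 (as XOR of powers of 2).
13 = 1 + 4 + 8 (as XOR of powers of 2).
Using the standard Nim-product table on single bits:
  2*2 = 3,   2*4 = 8,   2*8 = 12,
  4*4 = 6,   4*8 = 11,  8*8 = 13,
and  1*x = x (identity), k*l = l*k (commutative).
Pairwise Nim products:
  1 * 1 = 1
  1 * 4 = 4
  1 * 8 = 8
  2 * 1 = 2
  2 * 4 = 8
  2 * 8 = 12
  4 * 1 = 4
  4 * 4 = 6
  4 * 8 = 11
  8 * 1 = 8
  8 * 4 = 11
  8 * 8 = 13
XOR them: 1 XOR 4 XOR 8 XOR 2 XOR 8 XOR 12 XOR 4 XOR 6 XOR 11 XOR 8 XOR 11 XOR 13 = 12.
Result: 15 * 13 = 12 (in Nim).

12


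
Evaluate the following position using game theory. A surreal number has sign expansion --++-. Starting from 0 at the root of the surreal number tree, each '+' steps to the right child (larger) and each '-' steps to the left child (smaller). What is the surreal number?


Sign expansion: --++-
Rule: track bounds (lo, hi), initially (-inf, +inf). On '+', the current value becomes lo and we move to the simplest number in (value, hi): value + 1 if hi = +inf, otherwise the midpoint (value + hi)/2. On '-', the current value becomes hi and we move to value - 1 if lo = -inf, otherwise the midpoint (lo + value)/2.
Start at 0.
Step 1: sign = -, move left. Bounds: (-inf, 0). Value = -1
Step 2: sign = -, move left. Bounds: (-inf, -1). Value = -2
Step 3: sign = +, move right. Bounds: (-2, -1). Value = -3/2
Step 4: sign = +, move right. Bounds: (-3/2, -1). Value = -5/4
Step 5: sign = -, move left. Bounds: (-3/2, -5/4). Value = -11/8
The surreal number with sign expansion --++- is -11/8.

-11/8


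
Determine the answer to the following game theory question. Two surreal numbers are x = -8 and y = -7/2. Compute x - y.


x = -8, y = -7/2
Converting to common denominator: 2
x = -16/2, y = -7/2
x - y = -8 - -7/2 = -9/2

-9/2


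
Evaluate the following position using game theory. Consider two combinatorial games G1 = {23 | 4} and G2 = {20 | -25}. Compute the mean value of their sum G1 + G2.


G1 = {23 | 4}, G2 = {20 | -25}
Each is a switch {a | b} with numbers a > b; its mean value is (a + b)/2, and mean value is additive over game sums: m(G1 + G2) = m(G1) + m(G2).
Mean of G1 = (23 + (4))/2 = 27/2 = 27/2
Mean of G2 = (20 + (-25))/2 = -5/2 = -5/2
Mean of G1 + G2 = 27/2 + -5/2 = 11

11


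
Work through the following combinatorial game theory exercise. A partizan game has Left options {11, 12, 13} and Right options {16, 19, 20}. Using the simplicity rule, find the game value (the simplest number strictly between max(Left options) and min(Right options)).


Left options: {11, 12, 13}, max = 13
Right options: {16, 19, 20}, min = 16
All options are numbers and max(Left) < min(Right), so by the simplicity theorem the value is the simplest (earliest-born) number strictly between 13 and 16.
Integers 14 through 15 all lie strictly between 13 and 16.
Among integers, the simplest (lowest birthday = smallest |n|; 0 is born on day 0, +-n on day n) is 14.
No non-integer in the interval can be simpler: if x is a non-integer in the interval, then floor(x) or ceil(x) also lies in the interval (the interval contains an integer), and both are proper prefixes of x's sign expansion, i.e. born earlier. So the game value is 14.
Game value = 14

14


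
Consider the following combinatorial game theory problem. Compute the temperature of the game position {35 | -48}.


The game is {35 | -48}, a switch {a | b} with numbers a > b.
Cooling {a | b} by t gives {a - t | b + t}, which stops being hot when a - t = b + t, i.e. at t = (a - b)/2. So the temperature of a switch is (a - b)/2.
Temperature = (Left option - Right option) / 2
= (35 - (-48)) / 2
= 83 / 2
= 83/2

83/2


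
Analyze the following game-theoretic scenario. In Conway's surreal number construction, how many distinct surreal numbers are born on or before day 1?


Day 0: {|} = 0 is born. Count = 1.
Day n: the number of surreal numbers born by day n is 2^(n+1) - 1.
By day 0: 2^1 - 1 = 1
By day 1: 2^2 - 1 = 3
By day 1: 3 surreal numbers.

3


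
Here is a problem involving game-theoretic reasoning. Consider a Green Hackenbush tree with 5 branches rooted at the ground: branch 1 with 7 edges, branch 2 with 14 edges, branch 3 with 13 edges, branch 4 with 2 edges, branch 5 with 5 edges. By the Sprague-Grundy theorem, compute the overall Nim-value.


The tree has 5 branches from the ground vertex.
In Green Hackenbush, the Nim-value of a simple path of length k is k.
Branch 1: length 7, Nim-value = 7
Branch 2: length 14, Nim-value = 14
Branch 3: length 13, Nim-value = 13
Branch 4: length 2, Nim-value = 2
Branch 5: length 5, Nim-value = 5
Total Nim-value = XOR of all branch values:
0 XOR 7 = 7
7 XOR 14 = 9
9 XOR 13 = 4
4 XOR 2 = 6
6 XOR 5 = 3
Nim-value of the tree = 3

3


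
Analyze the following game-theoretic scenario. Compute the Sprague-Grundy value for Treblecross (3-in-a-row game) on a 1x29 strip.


Treblecross: place X on empty cells; 3-in-a-row wins.
Playing within two cells of an existing X lets the opponent win at once, so sensible play treats the cells i-2..i+2 around each X as dead. The player left with no safe cell loses, so this is a normal-play take-away game on strips of safe cells.
Placing X at cell i (0-indexed) of a strip of k safe cells leaves independent strips of sizes max(0, i-2) and max(0, k-i-3). Hence G(k) = mex{ G(max(0,i-2)) XOR G(max(0,k-i-3)) : 0 <= i < k }, with G(0) = 0.
G(1): splits (0,0):0^0=0 -> mex({0}) = 1
G(2): splits (0,0):0^0=0 -> mex({0}) = 1
G(3): splits (0,0):0^0=0 -> mex({0}) = 1
G(4): splits (0,1):0^1=1 (0,0):0^0=0 -> mex({0, 1}) = 2
G(5): splits (0,2):0^1=1 (0,1):0^1=1 (0,0):0^0=0 -> mex({0, 1}) = 2
G(6) = mex({1}) = 0
G(7) = mex({0, 1, 2}) = 3
G(8) = mex({0, 1, 2}) = 3
G(9) = mex({0, 2}) = 1
G(10) = mex({0, 2, 3}) = 1
G(11) = mex({0, 3}) = 1
G(12) = mex({1, 3}) = 0
G(13) = mex({0, 1, 2, 3}) = 4
G(14) = mex({0, 1, 2}) = 3
G(15) = mex({0, 1, 2}) = 3
G(16) = mex({0, 1, 2, 4}) = 3
G(17) = mex({0, 1, 3, 4}) = 2
G(18) = mex({0, 1, 3, 4}) = 2
G(19) = mex({0, 1, 3, 5}) = 2
G(20) = mex({0, 1, 2, 3, 5}) = 4
G(21) = mex({0, 1, 2, 3, 5}) = 4
G(22) = mex({1, 2, 6}) = 0
G(23) = mex({0, 1, 2, 3, 4, 6}) = 5
G(24) = mex({0, 1, 2, 3, 4}) = 5
G(25) = mex({0, 1, 3, 4, 7}) = 2
G(26) = mex({0, 1, 3, 4, 5, 7}) = 2
G(27) = mex({0, 1, 3, 5}) = 2
G(28) = mex({0, 1, 2, 5}) = 3
G(29) = mex({0, 1, 2, 4, 5, 6}) = 3
Therefore G(29) = 3.

3


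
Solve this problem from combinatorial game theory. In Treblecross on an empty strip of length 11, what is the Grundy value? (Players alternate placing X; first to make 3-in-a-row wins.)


Treblecross: place X on empty cells; 3-in-a-row wins.
Playing within two cells of an existing X lets the opponent win at once, so sensible play treats the cells i-2..i+2 around each X as dead. The player left with no safe cell loses, so this is a normal-play take-away game on strips of safe cells.
Placing X at cell i (0-indexed) of a strip of k safe cells leaves independent strips of sizes max(0, i-2) and max(0, k-i-3). Hence G(k) = mex{ G(max(0,i-2)) XOR G(max(0,k-i-3)) : 0 <= i < k }, with G(0) = 0.
G(1): splits (0,0):0^0=0 -> mex({0}) = 1
G(2): splits (0,0):0^0=0 -> mex({0}) = 1
G(3): splits (0,0):0^0=0 -> mex({0}) = 1
G(4): splits (0,1):0^1=1 (0,0):0^0=0 -> mex({0, 1}) = 2
G(5): splits (0,2):0^1=1 (0,1):0^1=1 (0,0):0^0=0 -> mex({0, 1}) = 2
G(6) = mex({1}) = 0
G(7) = mex({0, 1, 2}) = 3
G(8) = mex({0, 1, 2}) = 3
G(9) = mex({0, 2}) = 1
G(10) = mex({0, 2, 3}) = 1
G(11) = mex({0, 3}) = 1
Therefore G(11) = 1.

1


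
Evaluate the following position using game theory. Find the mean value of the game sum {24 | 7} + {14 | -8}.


G1 = {24 | 7}, G2 = {14 | -8}
Each is a switch {a | b} with numbers a > b; its mean value is (a + b)/2, and mean value is additive over game sums: m(G1 + G2) = m(G1) + m(G2).
Mean of G1 = (24 + (7))/2 = 31/2 = 31/2
Mean of G2 = (14 + (-8))/2 = 6/2 = 3
Mean of G1 + G2 = 31/2 + 3 = 37/2

37/2


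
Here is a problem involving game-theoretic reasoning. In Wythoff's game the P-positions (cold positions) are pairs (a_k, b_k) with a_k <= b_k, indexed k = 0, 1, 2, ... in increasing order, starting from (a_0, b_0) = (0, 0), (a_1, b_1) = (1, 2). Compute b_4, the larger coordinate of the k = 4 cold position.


By Wythoff's theorem, a_k = floor(k * phi) and b_k = floor(k * phi^2) = a_k + k, where phi = (1 + sqrt(5))/2 is the golden ratio.
phi = (1 + sqrt(5))/2 = 1.618034
phi^2 = phi + 1 = 2.618034
k = 4
k * phi^2 = 4 * 2.618034 = 10.472136
b_4 = floor(k * phi^2) = 10 (check: a_4 + k = 6 + 4 = 10)

10


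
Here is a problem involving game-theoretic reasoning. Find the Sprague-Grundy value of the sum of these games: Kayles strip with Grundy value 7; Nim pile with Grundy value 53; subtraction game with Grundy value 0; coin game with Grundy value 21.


By the Sprague-Grundy theorem, the Grundy value of a sum of games is the XOR of individual Grundy values.
Kayles strip: Grundy value = 7. Running XOR: 0 XOR 7 = 7
Nim pile: Grundy value = 53. Running XOR: 7 XOR 53 = 50
subtraction game: Grundy value = 0. Running XOR: 50 XOR 0 = 50
coin game: Grundy value = 21. Running XOR: 50 XOR 21 = 39
The combined Grundy value is 39.

39


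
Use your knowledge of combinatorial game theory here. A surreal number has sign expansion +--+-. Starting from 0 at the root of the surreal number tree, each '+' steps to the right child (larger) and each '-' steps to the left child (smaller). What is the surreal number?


Sign expansion: +--+-
Rule: track bounds (lo, hi), initially (-inf, +inf). On '+', the current value becomes lo and we move to the simplest number in (value, hi): value + 1 if hi = +inf, otherwise the midpoint (value + hi)/2. On '-', the current value becomes hi and we move to value - 1 if lo = -inf, otherwise the midpoint (lo + value)/2.
Start at 0.
Step 1: sign = +, move right. Bounds: (0, +inf). Value = 1
Step 2: sign = -, move left. Bounds: (0, 1). Value = 1/2
Step 3: sign = -, move left. Bounds: (0, 1/2). Value = 1/4
Step 4: sign = +, move right. Bounds: (1/4, 1/2). Value = 3/8
Step 5: sign = -, move left. Bounds: (1/4, 3/8). Value = 5/16
The surreal number with sign expansion +--+- is 5/16.

5/16


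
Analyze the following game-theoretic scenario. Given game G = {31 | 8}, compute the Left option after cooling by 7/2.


Original game: {31 | 8} (a switch {a | b} with a > b).
Cooling by t (for t below the temperature (a - b)/2 = 23/2) taxes each move by t: {a | b} cooled by t is {a - t | b + t}.
Cooling amount: t = 7/2
Cooled Left option: 31 - 7/2 = 55/2
Cooled Right option: 8 + 7/2 = 23/2
Cooled game: {55/2 | 23/2}
Left option = 55/2

55/2


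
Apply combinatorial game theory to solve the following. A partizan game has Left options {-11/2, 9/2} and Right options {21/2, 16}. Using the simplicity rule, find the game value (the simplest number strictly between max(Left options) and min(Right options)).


Left options: {-11/2, 9/2}, max = 9/2
Right options: {21/2, 16}, min = 21/2
All options are numbers and max(Left) < min(Right), so by the simplicity theorem the value is the simplest (earliest-born) number strictly between 9/2 and 21/2.
Integers 5 through 10 all lie strictly between 9/2 and 21/2.
Among integers, the simplest (lowest birthday = smallest |n|; 0 is born on day 0, +-n on day n) is 5.
No non-integer in the interval can be simpler: if x is a non-integer in the interval, then floor(x) or ceil(x) also lies in the interval (the interval contains an integer), and both are proper prefixes of x's sign expansion, i.e. born earlier. So the game value is 5.
Game value = 5

5


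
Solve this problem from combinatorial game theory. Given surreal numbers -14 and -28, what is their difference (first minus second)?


x = -14, y = -28
x - y = -14 - -28 = 14

14


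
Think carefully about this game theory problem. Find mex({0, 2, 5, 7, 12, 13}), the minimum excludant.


Set = {0, 2, 5, 7, 12, 13}
0 is in the set.
1 is NOT in the set. This is the mex.
mex = 1

1


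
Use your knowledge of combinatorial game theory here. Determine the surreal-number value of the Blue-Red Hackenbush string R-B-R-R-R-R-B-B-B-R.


Edges (from ground): R-B-R-R-R-R-B-B-B-R
By Berlekamp's sign-expansion rule, a Blue-Red Hackenbush stalk has the value of the surreal number whose sign sequence is the edge sequence with B -> + and R -> -.
Sign sequence: -+----+++-
Trace the sign expansion in the surreal number tree, starting from 0:
Edge 1: R (sign -) -> bounds (-inf, 0), value = -1
Edge 2: B (sign +) -> bounds (-1, 0), value = -1/2
Edge 3: R (sign -) -> bounds (-1, -1/2), value = -3/4
Edge 4: R (sign -) -> bounds (-1, -3/4), value = -7/8
Edge 5: R (sign -) -> bounds (-1, -7/8), value = -15/16
Edge 6: R (sign -) -> bounds (-1, -15/16), value = -31/32
Edge 7: B (sign +) -> bounds (-31/32, -15/16), value = -61/64
Edge 8: B (sign +) -> bounds (-61/64, -15/16), value = -121/128
Edge 9: B (sign +) -> bounds (-121/128, -15/16), value = -241/256
Edge 10: R (sign -) -> bounds (-121/128, -241/256), value = -483/512
Game value = -483/512

-483/512


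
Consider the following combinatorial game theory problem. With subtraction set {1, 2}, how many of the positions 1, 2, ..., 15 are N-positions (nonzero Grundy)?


Subtraction set S = {1, 2}, so G(n) = n mod 3.
G(n) = 0 when n is a multiple of 3.
Multiples of 3 in [1, 15]: 5
N-positions (nonzero Grundy) = 15 - 5 = 10

10


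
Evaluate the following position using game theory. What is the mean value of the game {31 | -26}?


Game = {31 | -26}, a switch {a | b} with numbers a > b.
Its thermograph has left wall a - t and right wall b + t, which meet at t = (a - b)/2, where both equal (a + b)/2. So the mast (mean value) is at (a + b)/2.
Mean = (31 + (-26))/2 = 5/2 = 5/2

5/2


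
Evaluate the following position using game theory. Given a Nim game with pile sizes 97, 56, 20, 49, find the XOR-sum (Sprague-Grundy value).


We need the XOR (exclusive or) of all pile sizes.
After XOR-ing pile 1 (size 97): 0 XOR 97 = 97
After XOR-ing pile 2 (size 56): 97 XOR 56 = 89
After XOR-ing pile 3 (size 20): 89 XOR 20 = 77
After XOR-ing pile 4 (size 49): 77 XOR 49 = 124
The Nim-value of this position is 124.

124


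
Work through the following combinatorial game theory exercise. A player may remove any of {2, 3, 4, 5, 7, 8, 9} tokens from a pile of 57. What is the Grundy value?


The subtraction set is S = {2, 3, 4, 5, 7, 8, 9}.
G(k) = mex{ G(k - s) : s in S, s <= k }. We compute iteratively: G(0) = 0.
G(1) = mex({}) = 0
G(2) = mex({0}) = 1
G(3) = mex({0}) = 1
G(4) = mex({0, 1}) = 2
G(5) = mex({0, 1}) = 2
G(6) = mex({0, 1, 2}) = 3
G(7) = mex({0, 1, 2}) = 3
G(8) = mex({0, 1, 2, 3}) = 4
G(9) = mex({0, 1, 2, 3}) = 4
G(10) = mex({0, 1, 2, 3, 4}) = 5
G(11) = mex({1, 2, 3, 4}) = 0
G(12) = mex({1, 2, 3, 4, 5}) = 0
G(13) = mex({0, 2, 3, 4, 5}) = 1
G(14) = mex({0, 2, 3, 4, 5}) = 1
G(15) = mex({0, 1, 3, 4, 5}) = 2
G(16) = mex({0, 1, 3, 4}) = 2
G(17) = mex({0, 1, 2, 4, 5}) = 3
G(18) = mex({0, 1, 2, 4, 5}) = 3
G(19) = mex({0, 1, 2, 3, 5}) = 4
Observe that G(11)..G(19) = 0, 0, 1, 1, 2, 2, 3, 3, 4 repeats G(0)..G(8) = 0, 0, 1, 1, 2, 2, 3, 3, 4.
For k >= max(S) = 9, G(k) is determined by the previous 9 values G(k-9)..G(k-1); a window of 9 consecutive values has recurred shifted by 11, so by induction G(k + 11) = G(k) for all k >= 0: the sequence is periodic from the start with period 11.
One period: G(0..10) = 0, 0, 1, 1, 2, 2, 3, 3, 4, 4, 5.
57 mod 11 = 2, so G(57) = G(2) = 1.

1


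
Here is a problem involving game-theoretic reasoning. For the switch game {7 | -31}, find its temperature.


The game is {7 | -31}, a switch {a | b} with numbers a > b.
Cooling {a | b} by t gives {a - t | b + t}, which stops being hot when a - t = b + t, i.e. at t = (a - b)/2. So the temperature of a switch is (a - b)/2.
Temperature = (Left option - Right option) / 2
= (7 - (-31)) / 2
= 38 / 2
= 19

19


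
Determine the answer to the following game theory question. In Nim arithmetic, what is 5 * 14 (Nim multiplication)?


Nim multiplication is bilinear over XOR: (u XOR v) * w = (u*w) XOR (v*w).
So we split each operand into its bit components and XOR the pairwise Nim products.
5 = 1 + 4 (as XOR of powers of 2).
14 = 2 + 4 + 8 (as XOR of powers of 2).
Using the standard Nim-product table on single bits:
  2*2 = 3,   2*4 = 8,   2*8 = 12,
  4*4 = 6,   4*8 = 11,  8*8 = 13,
and  1*x = x (identity), k*l = l*k (commutative).
Pairwise Nim products:
  1 * 2 = 2
  1 * 4 = 4
  1 * 8 = 8
  4 * 2 = 8
  4 * 4 = 6
  4 * 8 = 11
XOR them: 2 XOR 4 XOR 8 XOR 8 XOR 6 XOR 11 = 11.
Result: 5 * 14 = 11 (in Nim).

11


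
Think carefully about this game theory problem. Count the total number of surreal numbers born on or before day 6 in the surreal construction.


Day 0: {|} = 0 is born. Count = 1.
Day n: the number of surreal numbers born by day n is 2^(n+1) - 1.
By day 0: 2^1 - 1 = 1
By day 1: 2^2 - 1 = 3
By day 2: 2^3 - 1 = 7
By day 3: 2^4 - 1 = 15
By day 4: 2^5 - 1 = 31
By day 5: 2^6 - 1 = 63
By day 6: 2^7 - 1 = 127
By day 6: 127 surreal numbers.

127


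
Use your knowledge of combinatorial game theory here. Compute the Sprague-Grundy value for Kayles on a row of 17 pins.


Kayles: a move removes 1 or 2 adjacent pins from a contiguous row.
Removing pins from a row of k leaves two independent rows (a, b) with a + b = k - 1 (one pin) or a + b = k - 2 (two pins); an end removal gives a = 0.
By Sprague-Grundy, G(k) = mex{ G(a) XOR G(b) } over all these splits. G(0) = 0.
G(1): splits (0,0):0^0=0 -> mex({0}) = 1
G(2): splits (0,1):0^1=1 (0,0):0^0=0 -> mex({0, 1}) = 2
G(3): splits (0,2):0^2=2 (1,1):1^1=0 (0,1):0^1=1 -> mex({0, 1, 2}) = 3
G(4): splits (0,3):0^3=3 (1,2):1^2=3 (0,2):0^2=2 (1,1):1^1=0 -> mex({0, 2, 3}) = 1
G(5): splits (0,4):0^1=1 (1,3):1^3=2 (2,2):2^2=0 (0,3):0^3=3 (1,2):1^2=3 -> mex({0, 1, 2, 3}) = 4
G(6) = mex({0, 1, 2, 4}) = 3
G(7) = mex({0, 1, 3, 4, 5}) = 2
G(8) = mex({0, 2, 3, 5, 6}) = 1
G(9) = mex({0, 1, 2, 3, 6, 7}) = 4
G(10) = mex({0, 1, 3, 4, 5, 7}) = 2
G(11) = mex({0, 1, 2, 3, 4, 5}) = 6
G(12) = mex({0, 1, 2, 3, 5, 6, 7}) = 4
G(13) = mex({0, 2, 3, 4, 6, 7}) = 1
G(14) = mex({0, 1, 4, 5, 6, 7}) = 2
G(15) = mex({0, 1, 2, 3, 4, 5, 6}) = 7
G(16) = mex({0, 2, 3, 5, 6, 7}) = 1
G(17) = mex({0, 1, 2, 3, 5, 6, 7}) = 4
Therefore G(17) = 4.

4


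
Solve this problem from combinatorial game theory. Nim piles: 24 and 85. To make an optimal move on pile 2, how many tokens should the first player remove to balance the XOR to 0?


Piles: 24 and 85
Current XOR: 24 XOR 85 = 77 (non-zero, so this is an N-position).
To make the XOR zero, we need to find a move that balances the piles.
For pile 2 (size 85): target = 85 XOR 77 = 24
We reduce pile 2 from 85 to 24.
Tokens removed: 85 - 24 = 61
Verification: 24 XOR 24 = 0

61


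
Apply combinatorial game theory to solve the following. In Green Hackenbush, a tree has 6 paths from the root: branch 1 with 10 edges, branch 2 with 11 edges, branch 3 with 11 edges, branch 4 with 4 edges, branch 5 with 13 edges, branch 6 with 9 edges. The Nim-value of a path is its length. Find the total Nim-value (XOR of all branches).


The tree has 6 branches from the ground vertex.
In Green Hackenbush, the Nim-value of a simple path of length k is k.
Branch 1: length 10, Nim-value = 10
Branch 2: length 11, Nim-value = 11
Branch 3: length 11, Nim-value = 11
Branch 4: length 4, Nim-value = 4
Branch 5: length 13, Nim-value = 13
Branch 6: length 9, Nim-value = 9
Total Nim-value = XOR of all branch values:
0 XOR 10 = 10
10 XOR 11 = 1
1 XOR 11 = 10
10 XOR 4 = 14
14 XOR 13 = 3
3 XOR 9 = 10
Nim-value of the tree = 10

10


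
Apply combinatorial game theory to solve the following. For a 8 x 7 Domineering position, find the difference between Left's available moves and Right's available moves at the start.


Board is 8 x 7 (rows x cols).
Left (vertical) placements: (rows-1) * cols = 7 * 7 = 49
Right (horizontal) placements: rows * (cols-1) = 8 * 6 = 48
Advantage = Left - Right = 49 - 48 = 1

1


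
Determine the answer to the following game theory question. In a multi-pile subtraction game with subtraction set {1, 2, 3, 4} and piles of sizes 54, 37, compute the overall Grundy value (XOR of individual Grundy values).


Subtraction set: {1, 2, 3, 4}
For this subtraction set, G(n) = n mod 5 (period = max + 1 = 5).
Pile 1 (size 54): G(54) = 54 mod 5 = 4
Pile 2 (size 37): G(37) = 37 mod 5 = 2
Total Grundy value = XOR of all: 4 XOR 2 = 6

6


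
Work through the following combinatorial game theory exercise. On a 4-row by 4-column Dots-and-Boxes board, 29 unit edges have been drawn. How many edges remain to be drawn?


Grid: 4 x 4 boxes, i.e. 5 rows and 5 columns of dots.
Horizontal edges: (rows + 1) * cols = 5 * 4 = 20
Vertical edges: rows * (cols + 1) = 4 * 5 = 20
Total edges: 20 + 20 = 40
Edges drawn: 29
Remaining: 40 - 29 = 11

11


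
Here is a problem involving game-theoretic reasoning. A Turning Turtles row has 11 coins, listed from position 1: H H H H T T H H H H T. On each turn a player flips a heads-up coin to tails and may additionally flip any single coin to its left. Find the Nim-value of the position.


Coins: H H H H T T H H H H T
Key fact: a single head at position k behaves exactly like a Nim heap of size k (turning it to T and optionally flipping a coin at j < k corresponds to moving the heap from k to j, or to 0), and heads combine as a disjunctive sum (two heads at the same place would cancel, matching j XOR j = 0). So the Nim-value is the XOR of the 1-indexed positions of the heads.
Face-up positions (1-indexed): [1, 2, 3, 4, 7, 8, 9, 10]
XOR 0 with 1: 0 XOR 1 = 1
XOR 1 with 2: 1 XOR 2 = 3
XOR 3 with 3: 3 XOR 3 = 0
XOR 0 with 4: 0 XOR 4 = 4
XOR 4 with 7: 4 XOR 7 = 3
XOR 3 with 8: 3 XOR 8 = 11
XOR 11 with 9: 11 XOR 9 = 2
XOR 2 with 10: 2 XOR 10 = 8
Nim-value = 8

8


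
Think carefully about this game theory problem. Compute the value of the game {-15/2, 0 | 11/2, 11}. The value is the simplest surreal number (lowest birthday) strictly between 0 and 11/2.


Left options: {-15/2, 0}, max = 0
Right options: {11/2, 11}, min = 11/2
All options are numbers and max(Left) < min(Right), so by the simplicity theorem the value is the simplest (earliest-born) number strictly between 0 and 11/2.
Integers 1 through 5 all lie strictly between 0 and 11/2.
Among integers, the simplest (lowest birthday = smallest |n|; 0 is born on day 0, +-n on day n) is 1.
No non-integer in the interval can be simpler: if x is a non-integer in the interval, then floor(x) or ceil(x) also lies in the interval (the interval contains an integer), and both are proper prefixes of x's sign expansion, i.e. born earlier. So the game value is 1.
Game value = 1

1


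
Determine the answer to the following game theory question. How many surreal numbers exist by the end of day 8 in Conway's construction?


Day 0: {|} = 0 is born. Count = 1.
Day n: the number of surreal numbers born by day n is 2^(n+1) - 1.
By day 0: 2^1 - 1 = 1
By day 1: 2^2 - 1 = 3
By day 2: 2^3 - 1 = 7
By day 3: 2^4 - 1 = 15
By day 4: 2^5 - 1 = 31
By day 5: 2^6 - 1 = 63
By day 6: 2^7 - 1 = 127
By day 7: 2^8 - 1 = 255
By day 8: 2^9 - 1 = 511
By day 8: 511 surreal numbers.

511


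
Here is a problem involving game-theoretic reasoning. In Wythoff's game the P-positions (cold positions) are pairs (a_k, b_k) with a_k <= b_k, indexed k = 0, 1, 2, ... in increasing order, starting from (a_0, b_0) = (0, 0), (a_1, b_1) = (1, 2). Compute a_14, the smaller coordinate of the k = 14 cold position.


By Wythoff's theorem, a_k = floor(k * phi) and b_k = floor(k * phi^2) = a_k + k, where phi = (1 + sqrt(5))/2 is the golden ratio.
phi = (1 + sqrt(5))/2 = 1.618034
k = 14
k * phi = 14 * 1.618034 = 22.652476
a_14 = floor(k * phi) = 22

22
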